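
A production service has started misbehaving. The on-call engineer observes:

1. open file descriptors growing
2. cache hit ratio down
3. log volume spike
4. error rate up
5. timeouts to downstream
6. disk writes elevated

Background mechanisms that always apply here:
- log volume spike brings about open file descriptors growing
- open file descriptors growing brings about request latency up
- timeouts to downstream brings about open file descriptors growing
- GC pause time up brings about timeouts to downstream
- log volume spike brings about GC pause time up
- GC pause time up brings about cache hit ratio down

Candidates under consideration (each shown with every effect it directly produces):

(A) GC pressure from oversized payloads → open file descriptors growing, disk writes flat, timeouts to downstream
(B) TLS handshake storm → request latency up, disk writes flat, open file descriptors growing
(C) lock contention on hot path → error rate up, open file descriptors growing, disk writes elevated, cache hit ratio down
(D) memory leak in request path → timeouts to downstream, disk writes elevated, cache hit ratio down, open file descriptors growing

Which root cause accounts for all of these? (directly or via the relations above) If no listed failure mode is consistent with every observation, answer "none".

Per-candidate check:
(A) GC pressure from oversized payloads — open file descriptors growing +; cache hit ratio down -; log volume spike -; error rate up -; timeouts to downstream +; disk writes elevated -
(B) TLS handshake storm — fails on cache hit ratio down, log volume spike, error rate up, timeouts to downstream, disk writes elevated (predicts disk writes flat, not disk writes elevated)
(C) lock contention on hot path — does not account for log volume spike, timeouts to downstream
(D) memory leak in request path — does not account for log volume spike, error rate up
None of the listed candidates fits everything.

none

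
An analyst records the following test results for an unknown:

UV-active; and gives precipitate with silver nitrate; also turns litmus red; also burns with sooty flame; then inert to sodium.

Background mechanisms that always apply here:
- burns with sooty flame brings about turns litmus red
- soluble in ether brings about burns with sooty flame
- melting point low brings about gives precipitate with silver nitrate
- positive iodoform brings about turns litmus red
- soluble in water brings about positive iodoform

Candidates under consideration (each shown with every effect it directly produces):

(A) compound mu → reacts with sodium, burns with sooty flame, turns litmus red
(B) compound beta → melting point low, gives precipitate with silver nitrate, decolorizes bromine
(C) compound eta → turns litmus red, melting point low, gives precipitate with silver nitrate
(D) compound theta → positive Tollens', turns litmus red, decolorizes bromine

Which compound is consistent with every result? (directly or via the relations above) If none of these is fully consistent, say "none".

Checking each candidate against the observations:
(A) compound mu — UV-active ✗; gives precipitate with silver nitrate ✗; turns litmus red ✓; burns with sooty flame ✓; inert to sodium ✗
(B) compound beta — UV-active ✗; gives precipitate with silver nitrate ✓; turns litmus red ✗; burns with sooty flame ✗; inert to sodium ✗
(C) compound eta — UV-active ✗; gives precipitate with silver nitrate ✓; turns litmus red ✓; burns with sooty flame ✗; inert to sodium ✗
(D) compound theta — UV-active ✗; gives precipitate with silver nitrate ✗; turns litmus red ✓; burns with sooty flame ✗; inert to sodium ✗
No candidate is consistent with all observations.

none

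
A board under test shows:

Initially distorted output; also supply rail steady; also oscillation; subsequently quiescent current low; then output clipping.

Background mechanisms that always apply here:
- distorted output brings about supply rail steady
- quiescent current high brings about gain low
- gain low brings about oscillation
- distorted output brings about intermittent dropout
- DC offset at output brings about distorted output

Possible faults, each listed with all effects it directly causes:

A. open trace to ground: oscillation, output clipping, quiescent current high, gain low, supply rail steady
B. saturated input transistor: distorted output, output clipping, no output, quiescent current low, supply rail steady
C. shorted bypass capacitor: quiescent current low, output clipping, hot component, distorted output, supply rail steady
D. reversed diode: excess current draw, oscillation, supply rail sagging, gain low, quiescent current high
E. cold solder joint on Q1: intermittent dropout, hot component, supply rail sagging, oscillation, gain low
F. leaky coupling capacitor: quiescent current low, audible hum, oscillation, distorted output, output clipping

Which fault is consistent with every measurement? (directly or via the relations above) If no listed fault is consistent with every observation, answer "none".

F

Testing each hypothesis:
(A) open trace to ground — fails on distorted output, quiescent current low (predicts quiescent current high, not quiescent current low)
(B) saturated input transistor — distorted output match; supply rail steady match; oscillation miss; quiescent current low match; output clipping match
(C) shorted bypass capacitor — distorted output match; supply rail steady match; oscillation miss; quiescent current low match; output clipping match
(D) reversed diode — distorted output miss; supply rail steady miss; oscillation match; quiescent current low miss; output clipping miss
(E) cold solder joint on Q1 — distorted output miss; supply rail steady miss; oscillation match; quiescent current low miss; output clipping miss
(F) leaky coupling capacitor — distorted output match; supply rail steady match (via distorted output → supply rail steady); oscillation match; quiescent current low match; output clipping match
(F) alone accounts for all the evidence.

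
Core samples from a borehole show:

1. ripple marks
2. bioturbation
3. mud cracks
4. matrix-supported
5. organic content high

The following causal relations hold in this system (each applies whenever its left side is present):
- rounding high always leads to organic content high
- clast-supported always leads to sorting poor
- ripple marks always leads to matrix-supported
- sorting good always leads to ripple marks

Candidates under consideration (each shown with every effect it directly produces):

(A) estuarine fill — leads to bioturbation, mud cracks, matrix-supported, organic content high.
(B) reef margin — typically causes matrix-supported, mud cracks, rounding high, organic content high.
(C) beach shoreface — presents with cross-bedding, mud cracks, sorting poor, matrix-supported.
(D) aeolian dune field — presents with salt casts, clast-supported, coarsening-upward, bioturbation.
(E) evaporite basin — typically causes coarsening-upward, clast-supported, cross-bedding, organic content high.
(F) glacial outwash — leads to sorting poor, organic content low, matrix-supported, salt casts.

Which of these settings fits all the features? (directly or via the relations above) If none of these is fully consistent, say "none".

none

Per-candidate check:
(A) estuarine fill — ripple marks miss; bioturbation match; mud cracks match; matrix-supported match; organic content high match
(B) reef margin — does not account for ripple marks, bioturbation
(C) beach shoreface — does not account for ripple marks, bioturbation, organic content high
(D) aeolian dune field — ripple marks miss; bioturbation match; mud cracks miss; matrix-supported miss; organic content high miss
(E) evaporite basin — ripple marks miss; bioturbation miss; mud cracks miss; matrix-supported miss; organic content high match
(F) glacial outwash — fails on ripple marks, bioturbation, mud cracks, organic content high (predicts organic content low, not organic content high)
Every candidate fails on at least one observation.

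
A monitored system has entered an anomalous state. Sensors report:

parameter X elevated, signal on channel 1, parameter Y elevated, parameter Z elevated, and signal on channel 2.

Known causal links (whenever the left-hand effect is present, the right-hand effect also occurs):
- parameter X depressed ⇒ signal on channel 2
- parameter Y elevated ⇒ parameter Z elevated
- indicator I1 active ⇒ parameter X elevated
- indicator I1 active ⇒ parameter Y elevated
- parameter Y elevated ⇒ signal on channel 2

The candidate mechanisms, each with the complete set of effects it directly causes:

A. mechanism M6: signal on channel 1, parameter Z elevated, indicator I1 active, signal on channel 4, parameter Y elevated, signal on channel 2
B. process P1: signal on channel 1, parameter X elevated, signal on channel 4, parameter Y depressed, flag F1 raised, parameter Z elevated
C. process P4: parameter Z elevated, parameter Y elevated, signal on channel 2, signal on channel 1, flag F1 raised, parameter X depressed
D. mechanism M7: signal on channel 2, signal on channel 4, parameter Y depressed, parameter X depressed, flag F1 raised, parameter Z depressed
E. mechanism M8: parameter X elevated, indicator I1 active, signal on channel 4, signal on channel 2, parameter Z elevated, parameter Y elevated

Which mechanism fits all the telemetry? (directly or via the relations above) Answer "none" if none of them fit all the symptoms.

Per-candidate check:
(A) mechanism M6 — parameter X elevated ✓ (via indicator I1 active → parameter X elevated); signal on channel 1 ✓; parameter Y elevated ✓; parameter Z elevated ✓; signal on channel 2 ✓
(B) process P1 — fails on parameter Y elevated, signal on channel 2 (predicts parameter Y depressed, not parameter Y elevated)
(C) process P4 — parameter X elevated ✗; signal on channel 1 ✓; parameter Y elevated ✓; parameter Z elevated ✓; signal on channel 2 ✓
(D) mechanism M7 — parameter X elevated ✗; signal on channel 1 ✗; parameter Y elevated ✗; parameter Z elevated ✗; signal on channel 2 ✓
(E) mechanism M8 — parameter X elevated ✓; signal on channel 1 ✗; parameter Y elevated ✓; parameter Z elevated ✓; signal on channel 2 ✓
(A) is the only candidate with no mismatches.

A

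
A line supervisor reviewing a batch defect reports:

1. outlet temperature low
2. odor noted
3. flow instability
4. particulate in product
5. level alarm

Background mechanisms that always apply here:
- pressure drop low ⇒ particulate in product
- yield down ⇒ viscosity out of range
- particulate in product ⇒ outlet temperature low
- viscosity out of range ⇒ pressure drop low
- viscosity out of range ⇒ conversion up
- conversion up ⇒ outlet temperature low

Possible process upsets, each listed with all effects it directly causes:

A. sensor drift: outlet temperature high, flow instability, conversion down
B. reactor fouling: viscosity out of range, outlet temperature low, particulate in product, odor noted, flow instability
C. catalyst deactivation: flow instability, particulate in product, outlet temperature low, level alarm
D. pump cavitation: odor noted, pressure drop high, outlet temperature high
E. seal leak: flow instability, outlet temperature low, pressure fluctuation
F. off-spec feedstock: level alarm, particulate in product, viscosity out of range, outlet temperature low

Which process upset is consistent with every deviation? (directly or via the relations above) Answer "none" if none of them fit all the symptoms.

For each candidate, compare predicted effects to what was observed:
(A) sensor drift — outlet temperature low ✗; odor noted ✗; flow instability ✓; particulate in product ✗; level alarm ✗
(B) reactor fouling — does not account for level alarm
(C) catalyst deactivation — outlet temperature low ✓; odor noted ✗; flow instability ✓; particulate in product ✓; level alarm ✓
(D) pump cavitation — fails on outlet temperature low, flow instability, particulate in product, level alarm (predicts outlet temperature high, not outlet temperature low)
(E) seal leak — outlet temperature low ✓; odor noted ✗; flow instability ✓; particulate in product ✗; level alarm ✗
(F) off-spec feedstock — does not account for odor noted, flow instability
Every candidate fails on at least one observation.

none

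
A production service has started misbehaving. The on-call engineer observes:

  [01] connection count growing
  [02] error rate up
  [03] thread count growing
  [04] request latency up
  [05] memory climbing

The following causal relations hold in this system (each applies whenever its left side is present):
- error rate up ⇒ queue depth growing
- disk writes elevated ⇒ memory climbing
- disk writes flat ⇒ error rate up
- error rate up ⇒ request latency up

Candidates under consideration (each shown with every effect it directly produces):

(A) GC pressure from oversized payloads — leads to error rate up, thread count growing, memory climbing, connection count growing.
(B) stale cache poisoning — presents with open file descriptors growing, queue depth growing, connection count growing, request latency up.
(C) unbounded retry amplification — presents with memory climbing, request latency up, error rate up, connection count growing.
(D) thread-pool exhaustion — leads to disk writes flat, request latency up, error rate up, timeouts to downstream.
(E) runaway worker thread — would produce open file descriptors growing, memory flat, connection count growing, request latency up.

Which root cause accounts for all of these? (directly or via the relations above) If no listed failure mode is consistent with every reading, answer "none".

Checking each candidate against the observations:
(A) GC pressure from oversized payloads — connection count growing match; error rate up match; thread count growing match; request latency up match (via error rate up → request latency up); memory climbing match
(B) stale cache poisoning — connection count growing match; error rate up miss; thread count growing miss; request latency up match; memory climbing miss
(C) unbounded retry amplification — connection count growing match; error rate up match; thread count growing miss; request latency up match; memory climbing match
(D) thread-pool exhaustion — connection count growing miss; error rate up match; thread count growing miss; request latency up match; memory climbing miss
(E) runaway worker thread — fails on error rate up, thread count growing, memory climbing (predicts memory flat, not memory climbing)
Only (A) is consistent with every observation.

A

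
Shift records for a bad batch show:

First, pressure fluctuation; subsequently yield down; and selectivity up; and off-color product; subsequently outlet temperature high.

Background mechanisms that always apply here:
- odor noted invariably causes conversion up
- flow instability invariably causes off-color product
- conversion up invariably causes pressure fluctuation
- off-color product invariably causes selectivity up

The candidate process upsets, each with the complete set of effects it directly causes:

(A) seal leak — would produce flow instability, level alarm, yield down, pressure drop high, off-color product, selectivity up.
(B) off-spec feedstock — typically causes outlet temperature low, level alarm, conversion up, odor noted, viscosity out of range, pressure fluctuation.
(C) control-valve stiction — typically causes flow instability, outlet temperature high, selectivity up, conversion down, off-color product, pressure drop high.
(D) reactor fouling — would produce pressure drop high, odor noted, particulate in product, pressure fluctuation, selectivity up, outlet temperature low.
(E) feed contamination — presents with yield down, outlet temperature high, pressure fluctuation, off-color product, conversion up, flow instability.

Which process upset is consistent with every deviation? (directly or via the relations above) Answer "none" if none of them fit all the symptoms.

E

Checking each candidate against the observations:
(A) seal leak — pressure fluctuation ✗; yield down ✓; selectivity up ✓; off-color product ✓; outlet temperature high ✗
(B) off-spec feedstock — pressure fluctuation ✓; yield down ✗; selectivity up ✗; off-color product ✗; outlet temperature high ✗
(C) control-valve stiction — pressure fluctuation ✗; yield down ✗; selectivity up ✓; off-color product ✓; outlet temperature high ✓
(D) reactor fouling — pressure fluctuation ✓; yield down ✗; selectivity up ✓; off-color product ✗; outlet temperature high ✗
(E) feed contamination — pressure fluctuation ✓; yield down ✓; selectivity up ✓ (through off-color product → selectivity up); off-color product ✓; outlet temperature high ✓
(E) alone accounts for all the evidence.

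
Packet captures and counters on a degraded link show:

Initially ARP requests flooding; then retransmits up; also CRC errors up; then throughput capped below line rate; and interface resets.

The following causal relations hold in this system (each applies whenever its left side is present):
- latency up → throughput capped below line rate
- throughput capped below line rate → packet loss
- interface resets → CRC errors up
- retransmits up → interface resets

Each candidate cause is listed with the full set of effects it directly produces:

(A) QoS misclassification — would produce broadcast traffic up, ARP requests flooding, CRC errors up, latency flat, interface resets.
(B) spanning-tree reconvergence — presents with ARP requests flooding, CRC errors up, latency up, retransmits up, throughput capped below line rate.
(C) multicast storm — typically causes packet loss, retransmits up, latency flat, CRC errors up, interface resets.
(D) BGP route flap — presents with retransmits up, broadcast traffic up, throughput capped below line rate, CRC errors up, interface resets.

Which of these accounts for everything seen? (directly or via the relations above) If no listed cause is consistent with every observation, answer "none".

Per-candidate check:
(A) QoS misclassification — does not account for retransmits up, throughput capped below line rate
(B) spanning-tree reconvergence — accounts for every observation (interface resets via retransmits up → interface resets)
(C) multicast storm — does not account for ARP requests flooding, throughput capped below line rate
(D) BGP route flap — ARP requests flooding -; retransmits up +; CRC errors up +; throughput capped below line rate +; interface resets +
(B) alone accounts for all the evidence.

B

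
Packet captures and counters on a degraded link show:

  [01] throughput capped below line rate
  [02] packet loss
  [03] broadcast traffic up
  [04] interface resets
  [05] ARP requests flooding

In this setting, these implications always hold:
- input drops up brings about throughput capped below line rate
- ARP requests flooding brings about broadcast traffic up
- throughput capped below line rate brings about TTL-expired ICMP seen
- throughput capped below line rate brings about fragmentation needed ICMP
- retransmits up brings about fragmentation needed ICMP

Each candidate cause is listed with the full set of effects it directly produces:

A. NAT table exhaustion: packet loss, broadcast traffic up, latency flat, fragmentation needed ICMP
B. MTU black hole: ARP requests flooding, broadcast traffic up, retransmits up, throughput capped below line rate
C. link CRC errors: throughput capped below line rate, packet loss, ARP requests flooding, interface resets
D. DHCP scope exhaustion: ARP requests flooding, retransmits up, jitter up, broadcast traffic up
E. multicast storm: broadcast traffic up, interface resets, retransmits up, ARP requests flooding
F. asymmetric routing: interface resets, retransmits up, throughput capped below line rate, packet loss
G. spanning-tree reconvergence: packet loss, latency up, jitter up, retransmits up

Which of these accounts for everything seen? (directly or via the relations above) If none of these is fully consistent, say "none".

C

For each candidate, compare predicted effects to what was observed:
(A) NAT table exhaustion — does not account for throughput capped below line rate, interface resets, ARP requests flooding
(B) MTU black hole — throughput capped below line rate +; packet loss -; broadcast traffic up +; interface resets -; ARP requests flooding +
(C) link CRC errors — throughput capped below line rate +; packet loss +; broadcast traffic up + (through ARP requests flooding → broadcast traffic up); interface resets +; ARP requests flooding +
(D) DHCP scope exhaustion — throughput capped below line rate -; packet loss -; broadcast traffic up +; interface resets -; ARP requests flooding +
(E) multicast storm — throughput capped below line rate -; packet loss -; broadcast traffic up +; interface resets +; ARP requests flooding +
(F) asymmetric routing — throughput capped below line rate +; packet loss +; broadcast traffic up -; interface resets +; ARP requests flooding -
(G) spanning-tree reconvergence — throughput capped below line rate -; packet loss +; broadcast traffic up -; interface resets -; ARP requests flooding -
(C) alone accounts for all the evidence.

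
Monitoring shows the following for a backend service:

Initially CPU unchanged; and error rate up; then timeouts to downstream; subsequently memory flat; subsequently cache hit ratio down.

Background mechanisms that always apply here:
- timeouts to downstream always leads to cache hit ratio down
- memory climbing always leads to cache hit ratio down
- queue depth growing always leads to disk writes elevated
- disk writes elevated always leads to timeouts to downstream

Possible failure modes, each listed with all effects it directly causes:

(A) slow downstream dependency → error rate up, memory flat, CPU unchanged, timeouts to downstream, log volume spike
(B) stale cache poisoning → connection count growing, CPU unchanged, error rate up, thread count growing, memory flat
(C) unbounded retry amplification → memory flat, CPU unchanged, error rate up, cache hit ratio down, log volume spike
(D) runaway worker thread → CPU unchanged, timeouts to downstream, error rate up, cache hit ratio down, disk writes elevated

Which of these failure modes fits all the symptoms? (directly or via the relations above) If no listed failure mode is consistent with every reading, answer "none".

A

Checking each candidate against the observations:
(A) slow downstream dependency — accounts for every observation (cache hit ratio down by timeouts to downstream → cache hit ratio down)
(B) stale cache poisoning — CPU unchanged ✓; error rate up ✓; timeouts to downstream ✗; memory flat ✓; cache hit ratio down ✗
(C) unbounded retry amplification — does not account for timeouts to downstream
(D) runaway worker thread — does not account for memory flat
Only (A) is consistent with every observation.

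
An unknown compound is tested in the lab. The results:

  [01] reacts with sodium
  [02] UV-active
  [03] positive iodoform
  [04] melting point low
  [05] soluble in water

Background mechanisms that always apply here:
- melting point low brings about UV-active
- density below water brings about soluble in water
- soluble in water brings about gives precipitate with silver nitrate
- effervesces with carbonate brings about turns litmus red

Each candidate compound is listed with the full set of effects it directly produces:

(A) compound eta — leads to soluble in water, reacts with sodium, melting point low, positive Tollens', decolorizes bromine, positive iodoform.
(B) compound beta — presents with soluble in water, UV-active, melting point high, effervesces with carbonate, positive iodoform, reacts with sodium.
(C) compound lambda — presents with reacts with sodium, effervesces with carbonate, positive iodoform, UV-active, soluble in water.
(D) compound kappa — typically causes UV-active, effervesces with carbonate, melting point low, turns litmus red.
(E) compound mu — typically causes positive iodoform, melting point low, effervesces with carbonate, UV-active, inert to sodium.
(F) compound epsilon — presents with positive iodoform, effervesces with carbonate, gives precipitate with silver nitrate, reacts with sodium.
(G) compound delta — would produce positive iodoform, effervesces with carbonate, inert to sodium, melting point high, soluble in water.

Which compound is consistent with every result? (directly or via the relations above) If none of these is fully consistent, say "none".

Per-candidate check:
(A) compound eta — accounts for every observation (UV-active through melting point low → UV-active)
(B) compound beta — reacts with sodium yes; UV-active yes; positive iodoform yes; melting point low NO; soluble in water yes
(C) compound lambda — reacts with sodium yes; UV-active yes; positive iodoform yes; melting point low NO; soluble in water yes
(D) compound kappa — does not account for reacts with sodium, positive iodoform, soluble in water
(E) compound mu — reacts with sodium NO; UV-active yes; positive iodoform yes; melting point low yes; soluble in water NO
(F) compound epsilon — does not account for UV-active, melting point low, soluble in water
(G) compound delta — reacts with sodium NO; UV-active NO; positive iodoform yes; melting point low NO; soluble in water yes
(A) is the only candidate with no mismatches.

A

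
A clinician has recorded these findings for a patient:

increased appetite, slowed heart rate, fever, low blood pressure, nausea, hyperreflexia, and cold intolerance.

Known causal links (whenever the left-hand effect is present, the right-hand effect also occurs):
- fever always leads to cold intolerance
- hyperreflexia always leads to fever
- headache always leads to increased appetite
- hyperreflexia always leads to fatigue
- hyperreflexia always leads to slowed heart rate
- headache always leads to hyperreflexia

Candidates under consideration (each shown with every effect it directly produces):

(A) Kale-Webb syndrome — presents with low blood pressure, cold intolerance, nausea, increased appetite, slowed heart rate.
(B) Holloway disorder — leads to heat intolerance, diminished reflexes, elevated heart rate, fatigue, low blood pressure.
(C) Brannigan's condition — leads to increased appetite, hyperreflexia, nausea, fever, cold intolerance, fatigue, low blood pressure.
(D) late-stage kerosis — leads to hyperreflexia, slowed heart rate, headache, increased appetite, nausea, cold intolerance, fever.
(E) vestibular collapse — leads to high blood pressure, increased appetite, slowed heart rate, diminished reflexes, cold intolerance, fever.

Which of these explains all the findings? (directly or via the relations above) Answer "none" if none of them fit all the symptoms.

C

Per-candidate check:
(A) Kale-Webb syndrome — increased appetite yes; slowed heart rate yes; fever NO; low blood pressure yes; nausea yes; hyperreflexia NO; cold intolerance yes
(B) Holloway disorder — fails on increased appetite, slowed heart rate, fever, nausea, hyperreflexia, cold intolerance (predicts elevated heart rate, not slowed heart rate; predicts diminished reflexes, not hyperreflexia; predicts heat intolerance, not cold intolerance)
(C) Brannigan's condition — accounts for every observation (slowed heart rate via hyperreflexia → slowed heart rate)
(D) late-stage kerosis — increased appetite yes; slowed heart rate yes; fever yes; low blood pressure NO; nausea yes; hyperreflexia yes; cold intolerance yes
(E) vestibular collapse — increased appetite yes; slowed heart rate yes; fever yes; low blood pressure NO; nausea NO; hyperreflexia NO; cold intolerance yes
(C) is the only candidate with no mismatches.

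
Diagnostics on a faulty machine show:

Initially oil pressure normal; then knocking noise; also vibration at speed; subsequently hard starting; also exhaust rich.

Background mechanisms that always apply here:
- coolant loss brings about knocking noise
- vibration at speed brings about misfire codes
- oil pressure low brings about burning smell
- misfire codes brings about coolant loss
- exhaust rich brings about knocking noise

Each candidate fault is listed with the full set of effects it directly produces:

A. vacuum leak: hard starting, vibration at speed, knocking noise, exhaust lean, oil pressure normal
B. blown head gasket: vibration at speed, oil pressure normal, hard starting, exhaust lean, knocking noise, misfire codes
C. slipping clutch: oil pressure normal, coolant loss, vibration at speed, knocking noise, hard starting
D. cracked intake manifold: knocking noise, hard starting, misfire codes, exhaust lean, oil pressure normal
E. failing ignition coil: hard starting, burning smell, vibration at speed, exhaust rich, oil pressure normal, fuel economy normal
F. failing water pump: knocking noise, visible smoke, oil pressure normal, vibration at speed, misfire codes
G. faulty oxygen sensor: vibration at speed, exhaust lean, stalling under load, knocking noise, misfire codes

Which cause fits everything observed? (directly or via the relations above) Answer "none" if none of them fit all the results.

For each candidate, compare predicted effects to what was observed:
(A) vacuum leak — fails on exhaust rich (predicts exhaust lean, not exhaust rich)
(B) blown head gasket — oil pressure normal yes; knocking noise yes; vibration at speed yes; hard starting yes; exhaust rich NO
(C) slipping clutch — does not account for exhaust rich
(D) cracked intake manifold — oil pressure normal yes; knocking noise yes; vibration at speed NO; hard starting yes; exhaust rich NO
(E) failing ignition coil — oil pressure normal yes; knocking noise yes (by exhaust rich → knocking noise); vibration at speed yes; hard starting yes; exhaust rich yes
(F) failing water pump — does not account for hard starting, exhaust rich
(G) faulty oxygen sensor — oil pressure normal NO; knocking noise yes; vibration at speed yes; hard starting NO; exhaust rich NO
Only (E) is consistent with every observation.

E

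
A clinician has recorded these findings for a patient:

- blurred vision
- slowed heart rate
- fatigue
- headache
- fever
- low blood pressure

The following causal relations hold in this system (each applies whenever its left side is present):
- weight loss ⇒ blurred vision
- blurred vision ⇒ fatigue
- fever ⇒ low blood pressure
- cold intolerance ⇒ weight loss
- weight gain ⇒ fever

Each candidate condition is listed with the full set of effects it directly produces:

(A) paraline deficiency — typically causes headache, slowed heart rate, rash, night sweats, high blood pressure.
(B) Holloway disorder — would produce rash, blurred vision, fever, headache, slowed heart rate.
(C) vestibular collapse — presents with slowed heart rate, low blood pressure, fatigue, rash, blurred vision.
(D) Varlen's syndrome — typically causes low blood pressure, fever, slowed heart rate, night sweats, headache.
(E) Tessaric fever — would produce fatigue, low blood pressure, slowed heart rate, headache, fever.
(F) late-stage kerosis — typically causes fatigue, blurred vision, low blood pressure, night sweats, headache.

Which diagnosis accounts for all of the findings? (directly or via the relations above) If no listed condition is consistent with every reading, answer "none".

For each candidate, compare predicted effects to what was observed:
(A) paraline deficiency — fails on blurred vision, fatigue, fever, low blood pressure (predicts high blood pressure, not low blood pressure)
(B) Holloway disorder — blurred vision +; slowed heart rate +; fatigue + (through blurred vision → fatigue); headache +; fever +; low blood pressure + (through fever → low blood pressure)
(C) vestibular collapse — blurred vision +; slowed heart rate +; fatigue +; headache -; fever -; low blood pressure +
(D) Varlen's syndrome — blurred vision -; slowed heart rate +; fatigue -; headache +; fever +; low blood pressure +
(E) Tessaric fever — blurred vision -; slowed heart rate +; fatigue +; headache +; fever +; low blood pressure +
(F) late-stage kerosis — blurred vision +; slowed heart rate -; fatigue +; headache +; fever -; low blood pressure +
(B) alone accounts for all the evidence.

B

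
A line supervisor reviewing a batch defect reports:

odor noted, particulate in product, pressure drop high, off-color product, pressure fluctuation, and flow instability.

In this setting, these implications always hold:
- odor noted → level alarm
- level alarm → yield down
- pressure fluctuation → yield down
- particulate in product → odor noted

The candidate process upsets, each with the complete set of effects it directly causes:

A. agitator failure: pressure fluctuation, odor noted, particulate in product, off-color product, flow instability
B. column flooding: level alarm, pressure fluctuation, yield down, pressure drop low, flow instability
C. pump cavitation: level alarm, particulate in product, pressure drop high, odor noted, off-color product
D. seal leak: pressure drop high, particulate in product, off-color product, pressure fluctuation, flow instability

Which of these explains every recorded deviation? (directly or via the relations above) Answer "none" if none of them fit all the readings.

D

Testing each hypothesis:
(A) agitator failure — odor noted +; particulate in product +; pressure drop high -; off-color product +; pressure fluctuation +; flow instability +
(B) column flooding — odor noted -; particulate in product -; pressure drop high -; off-color product -; pressure fluctuation +; flow instability +
(C) pump cavitation — does not account for pressure fluctuation, flow instability
(D) seal leak — odor noted + (by particulate in product → odor noted); particulate in product +; pressure drop high +; off-color product +; pressure fluctuation +; flow instability +
Only (D) is consistent with every observation.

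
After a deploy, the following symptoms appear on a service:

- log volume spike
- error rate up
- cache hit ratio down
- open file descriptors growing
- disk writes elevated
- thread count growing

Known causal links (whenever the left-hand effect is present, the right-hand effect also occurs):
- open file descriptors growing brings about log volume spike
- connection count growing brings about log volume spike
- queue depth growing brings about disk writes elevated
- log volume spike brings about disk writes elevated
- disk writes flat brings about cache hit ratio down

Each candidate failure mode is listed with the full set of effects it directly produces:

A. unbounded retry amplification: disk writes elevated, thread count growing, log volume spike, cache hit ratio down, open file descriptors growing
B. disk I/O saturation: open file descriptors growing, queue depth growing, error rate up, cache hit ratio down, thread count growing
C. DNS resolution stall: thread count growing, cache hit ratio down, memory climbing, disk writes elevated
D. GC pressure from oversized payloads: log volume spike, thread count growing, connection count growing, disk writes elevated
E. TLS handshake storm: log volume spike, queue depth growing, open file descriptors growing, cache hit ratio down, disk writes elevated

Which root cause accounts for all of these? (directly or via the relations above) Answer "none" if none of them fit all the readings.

B

Testing each hypothesis:
(A) unbounded retry amplification — does not account for error rate up
(B) disk I/O saturation — log volume spike ✓ (via open file descriptors growing → log volume spike); error rate up ✓; cache hit ratio down ✓; open file descriptors growing ✓; disk writes elevated ✓ (via queue depth growing → disk writes elevated); thread count growing ✓
(C) DNS resolution stall — log volume spike ✗; error rate up ✗; cache hit ratio down ✓; open file descriptors growing ✗; disk writes elevated ✓; thread count growing ✓
(D) GC pressure from oversized payloads — log volume spike ✓; error rate up ✗; cache hit ratio down ✗; open file descriptors growing ✗; disk writes elevated ✓; thread count growing ✓
(E) TLS handshake storm — log volume spike ✓; error rate up ✗; cache hit ratio down ✓; open file descriptors growing ✓; disk writes elevated ✓; thread count growing ✗
Only (B) is consistent with every observation.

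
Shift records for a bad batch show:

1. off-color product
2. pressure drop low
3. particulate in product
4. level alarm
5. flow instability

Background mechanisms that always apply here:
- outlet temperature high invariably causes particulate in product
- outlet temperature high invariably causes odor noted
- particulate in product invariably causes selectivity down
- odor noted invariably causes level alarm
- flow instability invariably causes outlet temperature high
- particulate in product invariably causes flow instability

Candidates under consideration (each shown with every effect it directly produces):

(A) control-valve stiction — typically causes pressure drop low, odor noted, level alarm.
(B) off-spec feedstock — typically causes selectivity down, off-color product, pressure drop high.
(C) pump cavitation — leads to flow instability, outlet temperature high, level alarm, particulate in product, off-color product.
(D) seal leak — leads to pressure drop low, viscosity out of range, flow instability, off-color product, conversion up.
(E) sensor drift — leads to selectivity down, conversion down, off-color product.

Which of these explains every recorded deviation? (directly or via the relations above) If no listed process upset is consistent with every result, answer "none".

D

Per-candidate check:
(A) control-valve stiction — does not account for off-color product, particulate in product, flow instability
(B) off-spec feedstock — off-color product yes; pressure drop low NO; particulate in product NO; level alarm NO; flow instability NO
(C) pump cavitation — off-color product yes; pressure drop low NO; particulate in product yes; level alarm yes; flow instability yes
(D) seal leak — accounts for every observation (particulate in product via flow instability → outlet temperature high → particulate in product)
(E) sensor drift — off-color product yes; pressure drop low NO; particulate in product NO; level alarm NO; flow instability NO
Only (D) is consistent with every observation.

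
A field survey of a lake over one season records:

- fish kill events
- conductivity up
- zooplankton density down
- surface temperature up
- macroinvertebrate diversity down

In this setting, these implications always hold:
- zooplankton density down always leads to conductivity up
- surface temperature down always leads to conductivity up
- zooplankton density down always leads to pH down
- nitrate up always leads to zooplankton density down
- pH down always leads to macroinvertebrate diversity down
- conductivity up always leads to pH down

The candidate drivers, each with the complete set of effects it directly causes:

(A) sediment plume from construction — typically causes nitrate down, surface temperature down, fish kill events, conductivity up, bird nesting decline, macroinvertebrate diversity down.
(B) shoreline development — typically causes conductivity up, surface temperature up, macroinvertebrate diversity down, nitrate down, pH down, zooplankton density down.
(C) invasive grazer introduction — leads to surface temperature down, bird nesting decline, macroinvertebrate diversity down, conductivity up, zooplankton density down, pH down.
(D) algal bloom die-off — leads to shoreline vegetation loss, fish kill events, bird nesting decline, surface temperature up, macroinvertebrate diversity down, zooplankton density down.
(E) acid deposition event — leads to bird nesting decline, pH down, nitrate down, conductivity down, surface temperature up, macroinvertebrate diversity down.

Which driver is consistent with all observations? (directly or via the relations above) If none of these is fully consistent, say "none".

D

Testing each hypothesis:
(A) sediment plume from construction — fish kill events match; conductivity up match; zooplankton density down miss; surface temperature up miss; macroinvertebrate diversity down match
(B) shoreline development — fish kill events miss; conductivity up match; zooplankton density down match; surface temperature up match; macroinvertebrate diversity down match
(C) invasive grazer introduction — fish kill events miss; conductivity up match; zooplankton density down match; surface temperature up miss; macroinvertebrate diversity down match
(D) algal bloom die-off — fish kill events match; conductivity up match (via zooplankton density down → conductivity up); zooplankton density down match; surface temperature up match; macroinvertebrate diversity down match
(E) acid deposition event — fails on fish kill events, conductivity up, zooplankton density down (predicts conductivity down, not conductivity up)
Only (D) is consistent with every observation.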